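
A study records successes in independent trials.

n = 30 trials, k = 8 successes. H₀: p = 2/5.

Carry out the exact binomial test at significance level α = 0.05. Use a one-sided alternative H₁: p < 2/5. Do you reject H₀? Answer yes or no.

Exact binomial: n=30, k=8, p₀=2/5=0.4000
P(X≤8) from Σ C(n,i)·p₀^i·(1−p₀)^(n−i)
p-value (one-sided, H₁ less) = 0.09401
At α=0.05: p ≥ α → fail to reject H₀

reject H₀: no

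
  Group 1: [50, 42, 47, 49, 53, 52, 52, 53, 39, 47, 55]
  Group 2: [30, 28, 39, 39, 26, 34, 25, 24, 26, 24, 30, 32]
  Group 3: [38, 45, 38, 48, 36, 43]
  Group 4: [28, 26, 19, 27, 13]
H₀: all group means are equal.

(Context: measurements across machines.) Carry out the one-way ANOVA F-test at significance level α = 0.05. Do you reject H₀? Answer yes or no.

Group means [49.00, 29.75, 41.33, 22.60], grand mean 36.971
SSB = Σnᵢ(x̄ᵢ−x̄)² = 3364.187; SSW = ΣΣ(x−x̄ᵢ)² = 834.783
MSB = 3364.187/3 = 1121.3958; MSW = 834.783/30 = 27.8261
F = MSB/MSW = 40.3001
df = (3, 30)
p-value (upper-tail) = 0.00000
At α=0.05: p < α → reject H₀

reject H₀: yes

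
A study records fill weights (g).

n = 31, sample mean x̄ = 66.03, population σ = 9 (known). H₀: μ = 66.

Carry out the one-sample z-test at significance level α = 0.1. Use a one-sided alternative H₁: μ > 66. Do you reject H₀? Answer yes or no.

SE = σ/√n = 9/√31 = 1.6164
z = (x̄−μ₀)/SE = (66.03−66)/1.6164 = 0.0186
p-value (one-sided, H₁ greater) = 0.49260
At α=0.1: p ≥ α → fail to reject H₀

reject H₀: no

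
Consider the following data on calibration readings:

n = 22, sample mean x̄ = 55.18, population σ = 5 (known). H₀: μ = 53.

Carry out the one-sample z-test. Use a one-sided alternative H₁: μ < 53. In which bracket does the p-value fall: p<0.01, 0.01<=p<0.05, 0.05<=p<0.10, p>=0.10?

SE = σ/√n = 5/√22 = 1.0660
z = (x̄−μ₀)/SE = (55.18−53)/1.0660 = 2.0450
p-value (one-sided, H₁ less) = 0.97957
→ bracket: p>=0.10

p-value bracket: p>=0.10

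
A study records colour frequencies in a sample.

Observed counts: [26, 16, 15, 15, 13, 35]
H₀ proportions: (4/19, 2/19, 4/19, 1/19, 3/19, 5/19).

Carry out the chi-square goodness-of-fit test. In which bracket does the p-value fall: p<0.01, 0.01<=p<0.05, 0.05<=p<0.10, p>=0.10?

p-value bracket: p<0.01

n = 120; E_i = n·p_i = [25.26, 12.63, 25.26, 6.32, 18.95, 31.58]
χ² = (26−25.26)²/25.26 + (16−12.63)²/12.63 + (15−25.26)²/25.26 + (15−6.32)²/6.32 + (13−18.95)²/18.95 + (35−31.58)²/31.58 = 19.2674
df = 5
p-value (upper-tail) = 0.00171
→ bracket: p<0.01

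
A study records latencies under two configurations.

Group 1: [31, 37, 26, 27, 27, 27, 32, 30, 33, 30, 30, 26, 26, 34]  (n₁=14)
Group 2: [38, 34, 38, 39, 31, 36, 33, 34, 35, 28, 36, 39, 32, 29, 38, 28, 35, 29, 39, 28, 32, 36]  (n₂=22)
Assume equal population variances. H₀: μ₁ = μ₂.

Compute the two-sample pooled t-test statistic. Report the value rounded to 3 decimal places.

test statistic = -3.351

x̄₁=29.714, s₁=3.429, n₁=14
x̄₂=33.955, s₂=3.860, n₂=22
s_p² = [13·3.429² + 21·3.860²]/34 = 13.7003
SE = √(s_p²·(1/14+1/22)) = 1.2654
t = (29.714−33.955)/1.2654 = -3.3508
df = 34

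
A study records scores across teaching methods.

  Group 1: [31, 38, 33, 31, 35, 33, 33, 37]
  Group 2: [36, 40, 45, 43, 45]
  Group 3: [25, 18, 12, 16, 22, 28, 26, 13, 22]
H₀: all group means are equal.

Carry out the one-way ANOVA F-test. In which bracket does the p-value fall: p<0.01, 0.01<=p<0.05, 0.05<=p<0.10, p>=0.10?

Group means [33.88, 41.80, 20.22], grand mean 30.091
SSB = Σnᵢ(x̄ᵢ−x̄)² = 1676.588; SSW = ΣΣ(x−x̄ᵢ)² = 371.231
MSB = 1676.588/2 = 838.2938; MSW = 371.231/19 = 19.5385
F = MSB/MSW = 42.9048
df = (2, 19)
p-value (upper-tail) = 0.00000
→ bracket: p<0.01

p-value bracket: p<0.01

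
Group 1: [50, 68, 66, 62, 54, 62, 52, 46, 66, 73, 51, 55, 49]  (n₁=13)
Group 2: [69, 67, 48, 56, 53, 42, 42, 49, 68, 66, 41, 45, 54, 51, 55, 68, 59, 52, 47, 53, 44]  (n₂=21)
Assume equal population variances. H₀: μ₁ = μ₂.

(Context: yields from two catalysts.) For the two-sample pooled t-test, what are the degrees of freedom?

degrees of freedom = 32

df = n₁ + n₂ − 2 = 13 + 21 − 2 = 32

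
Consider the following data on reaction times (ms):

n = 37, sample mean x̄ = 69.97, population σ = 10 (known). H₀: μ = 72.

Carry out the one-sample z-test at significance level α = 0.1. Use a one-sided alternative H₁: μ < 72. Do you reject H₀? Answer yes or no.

SE = σ/√n = 10/√37 = 1.6440
z = (x̄−μ₀)/SE = (69.97−72)/1.6440 = -1.2348
p-value (one-sided, H₁ less) = 0.10845
At α=0.1: p ≥ α → fail to reject H₀

reject H₀: no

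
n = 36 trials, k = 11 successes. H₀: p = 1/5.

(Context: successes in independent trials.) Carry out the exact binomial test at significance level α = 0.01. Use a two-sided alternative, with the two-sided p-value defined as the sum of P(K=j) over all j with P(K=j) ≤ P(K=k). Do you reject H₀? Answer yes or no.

Exact binomial: n=36, k=11, p₀=1/5=0.2000
P(X=j) = C(n,j)·p₀^j·(1−p₀)^(n−j); p = Σ P(X=j) over j with P(X=j) ≤ P(X=11)
p-value (two-sided) = 0.14114
At α=0.01: p ≥ α → fail to reject H₀

reject H₀: no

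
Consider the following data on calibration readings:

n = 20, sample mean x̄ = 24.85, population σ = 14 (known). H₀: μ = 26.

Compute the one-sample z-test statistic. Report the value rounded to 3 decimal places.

test statistic = -0.367

SE = σ/√n = 14/√20 = 3.1305
z = (x̄−μ₀)/SE = (24.85−26)/3.1305 = -0.3674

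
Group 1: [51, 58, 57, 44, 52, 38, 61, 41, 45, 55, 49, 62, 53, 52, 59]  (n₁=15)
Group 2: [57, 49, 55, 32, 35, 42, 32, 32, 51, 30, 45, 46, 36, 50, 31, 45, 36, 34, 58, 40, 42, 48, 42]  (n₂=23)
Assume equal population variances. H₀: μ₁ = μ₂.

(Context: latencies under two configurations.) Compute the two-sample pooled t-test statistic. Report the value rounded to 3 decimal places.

test statistic = 3.578

x̄₁=51.800, s₁=7.272, n₁=15
x̄₂=42.087, s₂=8.707, n₂=23
s_p² = [14·7.272² + 22·8.707²]/36 = 66.8952
SE = √(s_p²·(1/15+1/23)) = 2.7144
t = (51.800−42.087)/2.7144 = 3.5783
df = 36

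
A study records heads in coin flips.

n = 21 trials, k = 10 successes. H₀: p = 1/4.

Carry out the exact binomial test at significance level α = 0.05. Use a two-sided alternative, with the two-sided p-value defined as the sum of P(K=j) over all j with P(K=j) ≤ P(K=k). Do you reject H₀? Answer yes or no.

reject H₀: yes

Exact binomial: n=21, k=10, p₀=1/4=0.2500
P(X=j) = C(n,j)·p₀^j·(1−p₀)^(n−j); p = Σ P(X=j) over j with P(X=j) ≤ P(X=10)
p-value (two-sided) = 0.02301
At α=0.05: p < α → reject H₀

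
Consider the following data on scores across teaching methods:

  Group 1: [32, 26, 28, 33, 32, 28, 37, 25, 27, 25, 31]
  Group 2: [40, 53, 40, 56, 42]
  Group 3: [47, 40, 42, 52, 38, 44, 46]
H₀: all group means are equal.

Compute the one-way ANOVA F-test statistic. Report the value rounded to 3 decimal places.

Group means [29.45, 46.20, 44.14], grand mean 37.565
SSB = Σnᵢ(x̄ᵢ−x̄)² = 1399.268; SSW = ΣΣ(x−x̄ᵢ)² = 516.384
MSB = 1399.268/2 = 699.6339; MSW = 516.384/20 = 25.8192
F = MSB/MSW = 27.0974
df = (2, 20)

test statistic = 27.097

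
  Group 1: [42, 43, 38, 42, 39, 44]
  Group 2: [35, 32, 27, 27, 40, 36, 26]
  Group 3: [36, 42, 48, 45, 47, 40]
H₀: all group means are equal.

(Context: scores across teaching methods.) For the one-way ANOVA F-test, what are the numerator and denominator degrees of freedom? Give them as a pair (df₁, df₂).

degrees of freedom = [2, 16]

k = 3 groups, N = 19 total
df = (k−1, N−k) = (3−1, 19−3) = (2, 16)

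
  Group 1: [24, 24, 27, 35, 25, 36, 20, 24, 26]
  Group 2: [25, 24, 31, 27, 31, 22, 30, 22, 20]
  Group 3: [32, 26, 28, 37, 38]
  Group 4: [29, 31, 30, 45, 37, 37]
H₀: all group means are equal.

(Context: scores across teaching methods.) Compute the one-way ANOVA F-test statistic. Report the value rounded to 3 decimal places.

Group means [26.78, 25.78, 32.20, 34.83], grand mean 29.069
SSB = Σnᵢ(x̄ᵢ−x̄)² = 393.118; SSW = ΣΣ(x−x̄ᵢ)² = 662.744
MSB = 393.118/3 = 131.0392; MSW = 662.744/25 = 26.5098
F = MSB/MSW = 4.9431
df = (3, 25)

test statistic = 4.943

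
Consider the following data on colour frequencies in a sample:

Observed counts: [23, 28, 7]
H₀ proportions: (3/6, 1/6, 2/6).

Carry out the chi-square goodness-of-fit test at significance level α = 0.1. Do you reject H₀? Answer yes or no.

reject H₀: yes

n = 58; E_i = n·p_i = [29.00, 9.67, 19.33]
χ² = (23−29.00)²/29.00 + (28−9.67)²/9.67 + (7−19.33)²/19.33 = 43.8793
df = 2
p-value (upper-tail) = 0.00000
At α=0.1: p < α → reject H₀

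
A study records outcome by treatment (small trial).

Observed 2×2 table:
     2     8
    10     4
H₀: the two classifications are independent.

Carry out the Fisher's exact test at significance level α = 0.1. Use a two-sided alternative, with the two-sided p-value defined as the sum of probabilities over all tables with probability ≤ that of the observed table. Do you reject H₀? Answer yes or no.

Margins: r₁=10, r₂=14, c₁=12, c₂=12, n=24
p_obs = C(10,2)·C(14,10)/C(24,12); sum pmf over tables with pmf ≤ p_obs
p-value (two-sided) = 0.03607
At α=0.1: p < α → reject H₀

reject H₀: yes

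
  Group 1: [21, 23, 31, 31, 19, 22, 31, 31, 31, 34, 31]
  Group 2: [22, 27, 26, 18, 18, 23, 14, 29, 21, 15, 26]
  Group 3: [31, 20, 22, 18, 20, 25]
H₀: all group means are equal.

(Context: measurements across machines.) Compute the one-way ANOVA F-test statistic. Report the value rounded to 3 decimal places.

test statistic = 4.234

Group means [27.73, 21.73, 22.67], grand mean 24.286
SSB = Σnᵢ(x̄ᵢ−x̄)² = 218.017; SSW = ΣΣ(x−x̄ᵢ)² = 643.697
MSB = 218.017/2 = 109.0087; MSW = 643.697/25 = 25.7479
F = MSB/MSW = 4.2337
df = (2, 25)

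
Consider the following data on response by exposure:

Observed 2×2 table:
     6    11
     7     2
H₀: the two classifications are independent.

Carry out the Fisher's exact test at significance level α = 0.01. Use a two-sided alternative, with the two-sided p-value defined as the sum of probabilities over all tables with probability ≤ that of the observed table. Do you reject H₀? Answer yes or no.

reject H₀: no

Margins: r₁=17, r₂=9, c₁=13, c₂=13, n=26
p_obs = C(17,6)·C(9,7)/C(26,13); sum pmf over tables with pmf ≤ p_obs
p-value (two-sided) = 0.09684
At α=0.01: p ≥ α → fail to reject H₀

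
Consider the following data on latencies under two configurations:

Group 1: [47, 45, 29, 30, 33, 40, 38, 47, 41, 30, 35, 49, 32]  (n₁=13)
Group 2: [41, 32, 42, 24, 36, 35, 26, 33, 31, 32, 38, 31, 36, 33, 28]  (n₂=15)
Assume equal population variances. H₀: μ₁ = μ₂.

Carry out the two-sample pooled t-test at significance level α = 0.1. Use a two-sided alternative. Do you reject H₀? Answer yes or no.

x̄₁=38.154, s₁=7.209, n₁=13
x̄₂=33.200, s₂=5.046, n₂=15
s_p² = [12·7.209² + 14·5.046²]/26 = 37.6959
SE = √(s_p²·(1/13+1/15)) = 2.3265
t = (38.154−33.200)/2.3265 = 2.1293
df = 26
p-value (two-sided) = 0.04286
At α=0.1: p < α → reject H₀

reject H₀: yes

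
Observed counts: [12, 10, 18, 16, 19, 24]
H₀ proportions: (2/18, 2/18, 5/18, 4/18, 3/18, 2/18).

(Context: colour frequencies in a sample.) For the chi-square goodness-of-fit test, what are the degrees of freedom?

degrees of freedom = 5

df = k − 1 = 6 − 1 = 5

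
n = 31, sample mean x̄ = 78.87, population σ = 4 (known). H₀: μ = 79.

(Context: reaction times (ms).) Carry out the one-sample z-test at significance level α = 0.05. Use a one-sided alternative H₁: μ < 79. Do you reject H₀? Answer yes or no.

reject H₀: no

SE = σ/√n = 4/√31 = 0.7184
z = (x̄−μ₀)/SE = (78.87−79)/0.7184 = -0.1810
p-value (one-sided, H₁ less) = 0.42820
At α=0.05: p ≥ α → fail to reject H₀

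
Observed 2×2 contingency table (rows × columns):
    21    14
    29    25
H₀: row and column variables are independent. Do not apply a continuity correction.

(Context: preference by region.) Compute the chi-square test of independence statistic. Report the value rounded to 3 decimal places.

Row totals [35, 54], col totals [50, 39], n=89
χ² = (21−19.66)²/19.66 + (14−15.34)²/15.34 + (29−30.34)²/30.34 + (25−23.66)²/23.66 = 0.3420
df = 1

test statistic = 0.342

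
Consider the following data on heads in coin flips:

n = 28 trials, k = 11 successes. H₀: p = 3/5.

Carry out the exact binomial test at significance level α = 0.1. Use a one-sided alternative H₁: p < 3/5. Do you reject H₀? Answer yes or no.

reject H₀: yes

Exact binomial: n=28, k=11, p₀=3/5=0.6000
P(X≤11) from Σ C(n,i)·p₀^i·(1−p₀)^(n−i)
p-value (one-sided, H₁ less) = 0.02151
At α=0.1: p < α → reject H₀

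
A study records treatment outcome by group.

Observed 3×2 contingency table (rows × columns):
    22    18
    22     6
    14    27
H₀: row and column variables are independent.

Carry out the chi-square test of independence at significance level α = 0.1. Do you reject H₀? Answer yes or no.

Row totals [40, 28, 41], col totals [58, 51], n=109
χ² = (22−21.28)²/21.28 + (18−18.72)²/18.72 + (22−14.90)²/14.90 + (6−13.10)²/13.10 + (14−21.82)²/21.82 + (27−19.18)²/19.18 = 13.2700
df = 2
p-value (upper-tail) = 0.00131
At α=0.1: p < α → reject H₀

reject H₀: yes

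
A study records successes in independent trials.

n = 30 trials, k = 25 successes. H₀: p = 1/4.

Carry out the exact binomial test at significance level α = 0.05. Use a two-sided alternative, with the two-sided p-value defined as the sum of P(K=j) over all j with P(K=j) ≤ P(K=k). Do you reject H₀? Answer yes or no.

Exact binomial: n=30, k=25, p₀=1/4=0.2500
P(X=j) = C(n,j)·p₀^j·(1−p₀)^(n−j); p = Σ P(X=j) over j with P(X=j) ≤ P(X=25)
p-value (two-sided) = 0.00000
At α=0.05: p < α → reject H₀

reject H₀: yes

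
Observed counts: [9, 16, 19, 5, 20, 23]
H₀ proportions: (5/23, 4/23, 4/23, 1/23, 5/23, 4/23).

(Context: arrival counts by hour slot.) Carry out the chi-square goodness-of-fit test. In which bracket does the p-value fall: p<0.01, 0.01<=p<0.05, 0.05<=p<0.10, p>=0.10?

p-value bracket: 0.05<=p<0.10

n = 92; E_i = n·p_i = [20.00, 16.00, 16.00, 4.00, 20.00, 16.00]
χ² = (9−20.00)²/20.00 + (16−16.00)²/16.00 + (19−16.00)²/16.00 + (5−4.00)²/4.00 + (20−20.00)²/20.00 + (23−16.00)²/16.00 = 9.9250
df = 5
p-value (upper-tail) = 0.07739
→ bracket: 0.05<=p<0.10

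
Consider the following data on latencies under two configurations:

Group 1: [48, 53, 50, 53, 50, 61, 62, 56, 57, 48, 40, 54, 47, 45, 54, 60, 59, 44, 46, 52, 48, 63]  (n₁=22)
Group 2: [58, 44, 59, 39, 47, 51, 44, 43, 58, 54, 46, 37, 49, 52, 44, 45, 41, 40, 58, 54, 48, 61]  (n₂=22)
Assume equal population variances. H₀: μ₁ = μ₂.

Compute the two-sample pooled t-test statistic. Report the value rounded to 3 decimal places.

test statistic = 1.741

x̄₁=52.273, s₁=6.318, n₁=22
x̄₂=48.727, s₂=7.166, n₂=22
s_p² = [21·6.318² + 21·7.166²]/42 = 45.6364
SE = √(s_p²·(1/22+1/22)) = 2.0369
t = (52.273−48.727)/2.0369 = 1.7407
df = 42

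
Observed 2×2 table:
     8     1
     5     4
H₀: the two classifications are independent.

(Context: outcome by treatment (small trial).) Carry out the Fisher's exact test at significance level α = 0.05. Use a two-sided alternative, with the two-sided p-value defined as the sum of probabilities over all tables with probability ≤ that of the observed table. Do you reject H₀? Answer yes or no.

reject H₀: no

Margins: r₁=9, r₂=9, c₁=13, c₂=5, n=18
p_obs = C(9,8)·C(9,5)/C(18,13); sum pmf over tables with pmf ≤ p_obs
p-value (two-sided) = 0.29412
At α=0.05: p ≥ α → fail to reject H₀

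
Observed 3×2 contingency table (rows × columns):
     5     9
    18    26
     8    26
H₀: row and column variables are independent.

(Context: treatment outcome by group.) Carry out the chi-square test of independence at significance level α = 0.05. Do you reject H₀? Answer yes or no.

Row totals [14, 44, 34], col totals [31, 61], n=92
χ² = (5−4.72)²/4.72 + (9−9.28)²/9.28 + (18−14.83)²/14.83 + (26−29.17)²/29.17 + (8−11.46)²/11.46 + (26−22.54)²/22.54 = 2.6231
df = 2
p-value (upper-tail) = 0.26940
At α=0.05: p ≥ α → fail to reject H₀

reject H₀: no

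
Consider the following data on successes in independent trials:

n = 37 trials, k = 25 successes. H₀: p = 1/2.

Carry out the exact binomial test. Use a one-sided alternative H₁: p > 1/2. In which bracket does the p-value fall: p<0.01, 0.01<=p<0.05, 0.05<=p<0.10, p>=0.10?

p-value bracket: 0.01<=p<0.05

Exact binomial: n=37, k=25, p₀=1/2=0.5000
P(X≥25) from Σ C(n,i)·p₀^i·(1−p₀)^(n−i)
p-value (one-sided, H₁ greater) = 0.02352
→ bracket: 0.01<=p<0.05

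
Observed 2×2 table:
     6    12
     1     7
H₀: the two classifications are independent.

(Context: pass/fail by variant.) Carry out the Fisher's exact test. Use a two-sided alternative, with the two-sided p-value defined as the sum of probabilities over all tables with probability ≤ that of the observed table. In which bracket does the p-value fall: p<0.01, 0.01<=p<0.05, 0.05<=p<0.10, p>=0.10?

Margins: r₁=18, r₂=8, c₁=7, c₂=19, n=26
p_obs = C(18,6)·C(8,1)/C(26,7); sum pmf over tables with pmf ≤ p_obs
p-value (two-sided) = 0.37479
→ bracket: p>=0.10

p-value bracket: p>=0.10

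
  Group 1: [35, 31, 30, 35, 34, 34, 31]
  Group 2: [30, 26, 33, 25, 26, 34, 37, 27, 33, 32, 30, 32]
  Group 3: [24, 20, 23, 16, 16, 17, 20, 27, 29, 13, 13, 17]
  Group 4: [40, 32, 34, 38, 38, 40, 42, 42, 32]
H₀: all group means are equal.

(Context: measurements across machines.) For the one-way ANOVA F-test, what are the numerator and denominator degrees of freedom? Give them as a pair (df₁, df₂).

k = 4 groups, N = 40 total
df = (k−1, N−k) = (4−1, 40−4) = (3, 36)

degrees of freedom = [3, 36]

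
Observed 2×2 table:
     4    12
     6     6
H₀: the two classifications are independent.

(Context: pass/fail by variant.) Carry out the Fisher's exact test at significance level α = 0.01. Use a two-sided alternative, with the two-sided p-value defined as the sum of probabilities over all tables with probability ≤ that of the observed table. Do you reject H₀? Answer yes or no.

reject H₀: no

Margins: r₁=16, r₂=12, c₁=10, c₂=18, n=28
p_obs = C(16,4)·C(12,6)/C(28,10); sum pmf over tables with pmf ≤ p_obs
p-value (two-sided) = 0.24254
At α=0.01: p ≥ α → fail to reject H₀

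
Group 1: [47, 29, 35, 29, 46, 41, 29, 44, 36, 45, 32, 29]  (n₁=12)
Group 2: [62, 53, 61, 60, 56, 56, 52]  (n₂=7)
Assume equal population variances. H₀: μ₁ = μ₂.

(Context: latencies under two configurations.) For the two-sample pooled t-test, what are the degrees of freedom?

df = n₁ + n₂ − 2 = 12 + 7 − 2 = 17

degrees of freedom = 17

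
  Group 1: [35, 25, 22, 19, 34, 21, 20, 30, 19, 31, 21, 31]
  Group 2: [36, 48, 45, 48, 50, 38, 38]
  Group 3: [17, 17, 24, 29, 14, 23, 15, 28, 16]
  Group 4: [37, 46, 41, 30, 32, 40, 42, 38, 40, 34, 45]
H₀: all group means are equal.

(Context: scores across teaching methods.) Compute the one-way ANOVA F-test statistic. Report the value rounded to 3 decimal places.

test statistic = 31.472

Group means [25.67, 43.29, 20.33, 38.64], grand mean 31.256
SSB = Σnᵢ(x̄ᵢ−x̄)² = 3060.795; SSW = ΣΣ(x−x̄ᵢ)² = 1134.641
MSB = 3060.795/3 = 1020.2651; MSW = 1134.641/35 = 32.4183
F = MSB/MSW = 31.4719
df = (3, 35)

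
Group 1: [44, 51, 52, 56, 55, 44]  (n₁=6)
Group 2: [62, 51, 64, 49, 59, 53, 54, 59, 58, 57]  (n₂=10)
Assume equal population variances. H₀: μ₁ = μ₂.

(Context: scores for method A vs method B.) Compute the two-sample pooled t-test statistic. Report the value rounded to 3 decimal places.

test statistic = -2.449

x̄₁=50.333, s₁=5.241, n₁=6
x̄₂=56.600, s₂=4.789, n₂=10
s_p² = [5·5.241² + 9·4.789²]/14 = 24.5524
SE = √(s_p²·(1/6+1/10)) = 2.5588
t = (50.333−56.600)/2.5588 = -2.4491
df = 14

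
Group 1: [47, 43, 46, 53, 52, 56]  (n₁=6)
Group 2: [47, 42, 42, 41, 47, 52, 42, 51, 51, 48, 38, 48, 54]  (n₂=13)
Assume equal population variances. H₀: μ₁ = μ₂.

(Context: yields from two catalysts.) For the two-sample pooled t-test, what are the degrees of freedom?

df = n₁ + n₂ − 2 = 6 + 13 − 2 = 17

degrees of freedom = 17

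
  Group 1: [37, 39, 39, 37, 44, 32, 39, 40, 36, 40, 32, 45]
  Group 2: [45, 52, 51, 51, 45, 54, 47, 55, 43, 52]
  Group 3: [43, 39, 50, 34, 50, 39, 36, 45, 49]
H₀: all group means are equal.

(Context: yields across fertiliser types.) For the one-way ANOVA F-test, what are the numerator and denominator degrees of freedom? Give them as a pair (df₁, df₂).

degrees of freedom = [2, 28]

k = 3 groups, N = 31 total
df = (k−1, N−k) = (3−1, 31−3) = (2, 28)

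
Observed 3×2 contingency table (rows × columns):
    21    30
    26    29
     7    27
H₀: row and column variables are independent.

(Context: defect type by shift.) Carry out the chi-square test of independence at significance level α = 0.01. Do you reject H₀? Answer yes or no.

reject H₀: no

Row totals [51, 55, 34], col totals [54, 86], n=140
χ² = (21−19.67)²/19.67 + (30−31.33)²/31.33 + (26−21.21)²/21.21 + (29−33.79)²/33.79 + (7−13.11)²/13.11 + (27−20.89)²/20.89 = 6.5442
df = 2
p-value (upper-tail) = 0.03793
At α=0.01: p ≥ α → fail to reject H₀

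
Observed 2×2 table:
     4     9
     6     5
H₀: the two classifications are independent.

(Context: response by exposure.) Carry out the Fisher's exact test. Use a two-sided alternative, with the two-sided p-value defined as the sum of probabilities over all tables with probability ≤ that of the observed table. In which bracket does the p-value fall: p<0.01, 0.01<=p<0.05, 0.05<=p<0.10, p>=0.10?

Margins: r₁=13, r₂=11, c₁=10, c₂=14, n=24
p_obs = C(13,4)·C(11,6)/C(24,10); sum pmf over tables with pmf ≤ p_obs
p-value (two-sided) = 0.40810
→ bracket: p>=0.10

p-value bracket: p>=0.10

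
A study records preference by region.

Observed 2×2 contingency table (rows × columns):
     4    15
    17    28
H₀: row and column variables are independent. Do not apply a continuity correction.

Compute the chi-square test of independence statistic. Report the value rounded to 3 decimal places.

test statistic = 1.695

Row totals [19, 45], col totals [21, 43], n=64
χ² = (4−6.23)²/6.23 + (15−12.77)²/12.77 + (17−14.77)²/14.77 + (28−30.23)²/30.23 = 1.6951
df = 1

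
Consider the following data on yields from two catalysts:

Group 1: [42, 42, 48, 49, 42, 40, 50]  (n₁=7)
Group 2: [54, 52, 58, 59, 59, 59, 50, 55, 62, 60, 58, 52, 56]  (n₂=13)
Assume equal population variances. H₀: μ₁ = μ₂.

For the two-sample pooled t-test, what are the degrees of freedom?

degrees of freedom = 18

df = n₁ + n₂ − 2 = 7 + 13 − 2 = 18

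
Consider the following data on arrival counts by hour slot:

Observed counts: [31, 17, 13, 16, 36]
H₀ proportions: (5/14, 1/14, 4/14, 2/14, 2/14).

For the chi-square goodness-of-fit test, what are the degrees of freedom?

degrees of freedom = 4

df = k − 1 = 5 − 1 = 4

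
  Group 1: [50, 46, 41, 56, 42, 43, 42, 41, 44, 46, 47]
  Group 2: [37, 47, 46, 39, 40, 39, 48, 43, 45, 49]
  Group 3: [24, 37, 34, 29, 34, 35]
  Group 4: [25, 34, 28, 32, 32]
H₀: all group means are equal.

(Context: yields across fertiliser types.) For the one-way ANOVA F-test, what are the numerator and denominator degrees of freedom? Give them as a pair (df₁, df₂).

k = 4 groups, N = 32 total
df = (k−1, N−k) = (4−1, 32−4) = (3, 28)

degrees of freedom = [3, 28]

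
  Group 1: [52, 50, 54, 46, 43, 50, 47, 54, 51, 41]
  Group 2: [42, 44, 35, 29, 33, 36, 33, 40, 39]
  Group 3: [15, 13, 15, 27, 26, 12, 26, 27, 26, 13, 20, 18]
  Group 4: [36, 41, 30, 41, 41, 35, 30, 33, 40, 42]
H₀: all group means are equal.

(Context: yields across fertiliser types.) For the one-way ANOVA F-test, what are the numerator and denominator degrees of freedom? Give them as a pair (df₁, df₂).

degrees of freedom = [3, 37]

k = 4 groups, N = 41 total
df = (k−1, N−k) = (4−1, 41−4) = (3, 37)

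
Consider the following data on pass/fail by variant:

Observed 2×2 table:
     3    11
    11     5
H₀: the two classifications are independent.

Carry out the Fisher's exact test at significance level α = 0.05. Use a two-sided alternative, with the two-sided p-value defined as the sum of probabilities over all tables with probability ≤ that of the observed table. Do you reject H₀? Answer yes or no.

reject H₀: yes

Margins: r₁=14, r₂=16, c₁=14, c₂=16, n=30
p_obs = C(14,3)·C(16,11)/C(30,14); sum pmf over tables with pmf ≤ p_obs
p-value (two-sided) = 0.01361
At α=0.05: p < α → reject H₀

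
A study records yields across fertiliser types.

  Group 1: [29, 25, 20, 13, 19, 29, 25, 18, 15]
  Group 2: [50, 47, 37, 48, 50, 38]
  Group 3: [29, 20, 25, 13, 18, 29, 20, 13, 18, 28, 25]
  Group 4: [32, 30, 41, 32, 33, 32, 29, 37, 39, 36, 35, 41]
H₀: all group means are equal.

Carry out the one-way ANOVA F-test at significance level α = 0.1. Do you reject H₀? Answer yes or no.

reject H₀: yes

Group means [21.44, 45.00, 21.64, 34.75], grand mean 29.421
SSB = Σnᵢ(x̄ᵢ−x̄)² = 3036.245; SSW = ΣΣ(x−x̄ᵢ)² = 985.018
MSB = 3036.245/3 = 1012.0818; MSW = 985.018/34 = 28.9711
F = MSB/MSW = 34.9342
df = (3, 34)
p-value (upper-tail) = 0.00000
At α=0.1: p < α → reject H₀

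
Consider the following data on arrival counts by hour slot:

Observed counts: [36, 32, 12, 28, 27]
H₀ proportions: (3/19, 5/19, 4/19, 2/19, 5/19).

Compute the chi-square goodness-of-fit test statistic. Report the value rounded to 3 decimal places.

n = 135; E_i = n·p_i = [21.32, 35.53, 28.42, 14.21, 35.53]
χ² = (36−21.32)²/21.32 + (32−35.53)²/35.53 + (12−28.42)²/28.42 + (28−14.21)²/14.21 + (27−35.53)²/35.53 = 35.3807
df = 4

test statistic = 35.381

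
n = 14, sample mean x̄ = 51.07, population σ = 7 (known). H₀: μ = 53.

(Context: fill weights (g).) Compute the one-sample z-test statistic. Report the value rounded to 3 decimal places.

SE = σ/√n = 7/√14 = 1.8708
z = (x̄−μ₀)/SE = (51.07−53)/1.8708 = -1.0316

test statistic = -1.032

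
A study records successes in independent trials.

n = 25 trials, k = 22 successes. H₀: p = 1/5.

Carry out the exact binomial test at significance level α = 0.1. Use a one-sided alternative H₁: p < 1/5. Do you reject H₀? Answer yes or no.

reject H₀: no

Exact binomial: n=25, k=22, p₀=1/5=0.2000
P(X≤22) from Σ C(n,i)·p₀^i·(1−p₀)^(n−i)
p-value (one-sided, H₁ less) = 1.00000
At α=0.1: p ≥ α → fail to reject H₀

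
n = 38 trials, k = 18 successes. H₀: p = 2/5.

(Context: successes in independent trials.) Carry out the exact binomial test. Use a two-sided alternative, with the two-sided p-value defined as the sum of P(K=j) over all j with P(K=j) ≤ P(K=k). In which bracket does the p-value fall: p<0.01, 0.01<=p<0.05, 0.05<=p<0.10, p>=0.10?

Exact binomial: n=38, k=18, p₀=2/5=0.4000
P(X=j) = C(n,j)·p₀^j·(1−p₀)^(n−j); p = Σ P(X=j) over j with P(X=j) ≤ P(X=18)
p-value (two-sided) = 0.40831
→ bracket: p>=0.10

p-value bracket: p>=0.10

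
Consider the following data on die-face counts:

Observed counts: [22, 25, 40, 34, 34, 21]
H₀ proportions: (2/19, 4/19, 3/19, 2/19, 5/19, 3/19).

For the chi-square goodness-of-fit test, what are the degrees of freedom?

df = k − 1 = 6 − 1 = 5

degrees of freedom = 5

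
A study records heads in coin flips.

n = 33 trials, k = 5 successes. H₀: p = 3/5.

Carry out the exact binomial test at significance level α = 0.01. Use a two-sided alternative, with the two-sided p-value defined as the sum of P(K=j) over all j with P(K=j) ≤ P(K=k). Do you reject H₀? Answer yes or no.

reject H₀: yes

Exact binomial: n=33, k=5, p₀=3/5=0.6000
P(X=j) = C(n,j)·p₀^j·(1−p₀)^(n−j); p = Σ P(X=j) over j with P(X=j) ≤ P(X=5)
p-value (two-sided) = 0.00000
At α=0.01: p < α → reject H₀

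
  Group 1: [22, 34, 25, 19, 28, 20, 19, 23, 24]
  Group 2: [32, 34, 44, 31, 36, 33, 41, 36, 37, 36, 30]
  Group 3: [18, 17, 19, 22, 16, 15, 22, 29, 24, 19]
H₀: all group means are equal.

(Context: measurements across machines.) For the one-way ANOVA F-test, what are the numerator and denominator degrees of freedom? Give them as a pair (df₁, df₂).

degrees of freedom = [2, 27]

k = 3 groups, N = 30 total
df = (k−1, N−k) = (3−1, 30−3) = (2, 27)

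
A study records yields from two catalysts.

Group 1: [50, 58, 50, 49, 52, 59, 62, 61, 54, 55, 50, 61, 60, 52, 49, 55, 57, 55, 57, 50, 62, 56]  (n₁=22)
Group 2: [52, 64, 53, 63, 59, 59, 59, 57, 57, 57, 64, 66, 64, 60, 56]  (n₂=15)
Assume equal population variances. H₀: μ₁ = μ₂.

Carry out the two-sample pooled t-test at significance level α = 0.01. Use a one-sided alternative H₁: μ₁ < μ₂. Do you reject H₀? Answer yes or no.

reject H₀: yes

x̄₁=55.182, s₁=4.468, n₁=22
x̄₂=59.333, s₂=4.186, n₂=15
s_p² = [21·4.468² + 14·4.186²]/35 = 18.9887
SE = √(s_p²·(1/22+1/15)) = 1.4591
t = (55.182−59.333)/1.4591 = -2.8452
df = 35
p-value (one-sided, H₁ less) = 0.00368
At α=0.01: p < α → reject H₀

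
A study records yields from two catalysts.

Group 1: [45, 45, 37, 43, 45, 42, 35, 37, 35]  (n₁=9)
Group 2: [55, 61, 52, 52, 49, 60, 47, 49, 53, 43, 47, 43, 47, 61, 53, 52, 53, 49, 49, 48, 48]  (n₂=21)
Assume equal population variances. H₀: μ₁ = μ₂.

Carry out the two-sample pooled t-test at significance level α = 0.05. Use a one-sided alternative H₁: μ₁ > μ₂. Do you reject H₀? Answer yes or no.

reject H₀: no

x̄₁=40.444, s₁=4.391, n₁=9
x̄₂=51.000, s₂=5.109, n₂=21
s_p² = [8·4.391² + 20·5.109²]/28 = 24.1508
SE = √(s_p²·(1/9+1/21)) = 1.9579
t = (40.444−51.000)/1.9579 = -5.3912
df = 28
p-value (one-sided, H₁ greater) = 1.00000
At α=0.05: p ≥ α → fail to reject H₀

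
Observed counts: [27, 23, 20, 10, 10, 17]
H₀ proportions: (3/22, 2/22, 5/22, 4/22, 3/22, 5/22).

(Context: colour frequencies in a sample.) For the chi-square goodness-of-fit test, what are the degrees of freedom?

df = k − 1 = 6 − 1 = 5

degrees of freedom = 5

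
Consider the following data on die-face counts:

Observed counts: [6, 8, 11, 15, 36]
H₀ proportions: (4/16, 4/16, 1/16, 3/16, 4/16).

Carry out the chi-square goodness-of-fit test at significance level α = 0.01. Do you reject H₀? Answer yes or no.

n = 76; E_i = n·p_i = [19.00, 19.00, 4.75, 14.25, 19.00]
χ² = (6−19.00)²/19.00 + (8−19.00)²/19.00 + (11−4.75)²/4.75 + (15−14.25)²/14.25 + (36−19.00)²/19.00 = 38.7368
df = 4
p-value (upper-tail) = 0.00000
At α=0.01: p < α → reject H₀

reject H₀: yes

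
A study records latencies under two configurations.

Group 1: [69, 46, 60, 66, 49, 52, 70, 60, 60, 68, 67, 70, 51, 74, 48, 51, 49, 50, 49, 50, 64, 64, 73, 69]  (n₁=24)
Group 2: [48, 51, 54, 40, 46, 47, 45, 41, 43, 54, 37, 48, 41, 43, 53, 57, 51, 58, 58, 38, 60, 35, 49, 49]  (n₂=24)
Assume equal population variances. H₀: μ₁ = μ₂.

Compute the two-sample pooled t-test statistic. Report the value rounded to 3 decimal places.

test statistic = 4.906

x̄₁=59.542, s₁=9.399, n₁=24
x̄₂=47.750, s₂=7.091, n₂=24
s_p² = [23·9.399² + 23·7.091²]/46 = 69.3143
SE = √(s_p²·(1/24+1/24)) = 2.4034
t = (59.542−47.750)/2.4034 = 4.9063
df = 46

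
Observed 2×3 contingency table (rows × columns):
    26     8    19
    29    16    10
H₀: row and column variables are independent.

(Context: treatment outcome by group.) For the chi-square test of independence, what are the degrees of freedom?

df = (r−1)(c−1) = (2−1)·(3−1) = 2

degrees of freedom = 2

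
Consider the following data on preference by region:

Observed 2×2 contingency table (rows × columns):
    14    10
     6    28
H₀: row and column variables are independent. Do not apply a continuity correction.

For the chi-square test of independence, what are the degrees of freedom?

df = (r−1)(c−1) = (2−1)·(2−1) = 1

degrees of freedom = 1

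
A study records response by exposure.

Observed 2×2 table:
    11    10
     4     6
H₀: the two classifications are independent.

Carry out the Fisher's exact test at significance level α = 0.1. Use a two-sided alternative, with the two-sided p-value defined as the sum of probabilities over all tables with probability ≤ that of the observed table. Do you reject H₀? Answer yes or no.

reject H₀: no

Margins: r₁=21, r₂=10, c₁=15, c₂=16, n=31
p_obs = C(21,11)·C(10,4)/C(31,15); sum pmf over tables with pmf ≤ p_obs
p-value (two-sided) = 0.70425
At α=0.1: p ≥ α → fail to reject H₀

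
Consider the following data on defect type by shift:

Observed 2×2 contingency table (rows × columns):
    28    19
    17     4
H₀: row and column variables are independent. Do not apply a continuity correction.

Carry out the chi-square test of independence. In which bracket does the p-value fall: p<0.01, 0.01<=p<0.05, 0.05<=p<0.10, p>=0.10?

p-value bracket: 0.05<=p<0.10

Row totals [47, 21], col totals [45, 23], n=68
χ² = (28−31.10)²/31.10 + (19−15.90)²/15.90 + (17−13.90)²/13.90 + (4−7.10)²/7.10 = 2.9636
df = 1
p-value (upper-tail) = 0.08516
→ bracket: 0.05<=p<0.10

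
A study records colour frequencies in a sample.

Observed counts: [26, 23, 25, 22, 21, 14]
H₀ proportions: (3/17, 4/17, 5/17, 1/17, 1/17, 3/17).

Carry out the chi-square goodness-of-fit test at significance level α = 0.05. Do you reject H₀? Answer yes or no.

reject H₀: yes

n = 131; E_i = n·p_i = [23.12, 30.82, 38.53, 7.71, 7.71, 23.12]
χ² = (26−23.12)²/23.12 + (23−30.82)²/30.82 + (25−38.53)²/38.53 + (22−7.71)²/7.71 + (21−7.71)²/7.71 + (14−23.12)²/23.12 = 60.1419
df = 5
p-value (upper-tail) = 0.00000
At α=0.05: p < α → reject H₀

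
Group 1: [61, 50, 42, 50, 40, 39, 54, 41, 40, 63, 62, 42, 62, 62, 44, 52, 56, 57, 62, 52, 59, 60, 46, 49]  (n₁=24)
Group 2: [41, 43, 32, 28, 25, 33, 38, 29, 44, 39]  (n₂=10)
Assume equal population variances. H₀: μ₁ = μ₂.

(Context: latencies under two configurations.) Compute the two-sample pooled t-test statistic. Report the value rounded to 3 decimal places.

x̄₁=51.875, s₁=8.482, n₁=24
x̄₂=35.200, s₂=6.697, n₂=10
s_p² = [23·8.482² + 9·6.697²]/32 = 64.3195
SE = √(s_p²·(1/24+1/10)) = 3.0186
t = (51.875−35.200)/3.0186 = 5.5241
df = 32

test statistic = 5.524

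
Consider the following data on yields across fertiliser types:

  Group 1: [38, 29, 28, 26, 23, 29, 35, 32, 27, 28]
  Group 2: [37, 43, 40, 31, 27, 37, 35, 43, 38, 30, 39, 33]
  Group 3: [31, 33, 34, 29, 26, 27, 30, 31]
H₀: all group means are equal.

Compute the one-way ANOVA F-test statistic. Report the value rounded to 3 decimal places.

Group means [29.50, 36.08, 30.12], grand mean 32.300
SSB = Σnᵢ(x̄ᵢ−x̄)² = 288.008; SSW = ΣΣ(x−x̄ᵢ)² = 508.292
MSB = 288.008/2 = 144.0042; MSW = 508.292/27 = 18.8256
F = MSB/MSW = 7.6494
df = (2, 27)

test statistic = 7.649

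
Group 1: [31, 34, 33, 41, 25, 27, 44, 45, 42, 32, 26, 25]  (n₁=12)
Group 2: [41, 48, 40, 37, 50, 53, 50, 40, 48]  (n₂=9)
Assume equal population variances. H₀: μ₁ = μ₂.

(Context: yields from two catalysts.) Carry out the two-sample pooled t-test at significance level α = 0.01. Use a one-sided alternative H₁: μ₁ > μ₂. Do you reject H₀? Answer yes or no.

x̄₁=33.750, s₁=7.521, n₁=12
x̄₂=45.222, s₂=5.718, n₂=9
s_p² = [11·7.521² + 8·5.718²]/19 = 46.5161
SE = √(s_p²·(1/12+1/9)) = 3.0075
t = (33.750−45.222)/3.0075 = -3.8146
df = 19
p-value (one-sided, H₁ greater) = 0.99941
At α=0.01: p ≥ α → fail to reject H₀

reject H₀: no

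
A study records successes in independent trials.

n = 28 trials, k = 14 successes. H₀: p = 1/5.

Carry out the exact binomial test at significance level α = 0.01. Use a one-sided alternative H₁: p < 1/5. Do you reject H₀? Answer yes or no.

reject H₀: no

Exact binomial: n=28, k=14, p₀=1/5=0.2000
P(X≤14) from Σ C(n,i)·p₀^i·(1−p₀)^(n−i)
p-value (one-sided, H₁ less) = 0.99992
At α=0.01: p ≥ α → fail to reject H₀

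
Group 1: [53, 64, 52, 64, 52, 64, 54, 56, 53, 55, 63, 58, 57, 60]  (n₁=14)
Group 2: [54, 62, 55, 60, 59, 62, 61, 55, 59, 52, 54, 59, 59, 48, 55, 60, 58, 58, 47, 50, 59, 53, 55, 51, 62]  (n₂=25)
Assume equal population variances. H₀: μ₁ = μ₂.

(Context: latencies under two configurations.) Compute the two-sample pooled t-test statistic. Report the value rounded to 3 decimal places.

x̄₁=57.500, s₁=4.686, n₁=14
x̄₂=56.280, s₂=4.373, n₂=25
s_p² = [13·4.686² + 24·4.373²]/37 = 20.1227
SE = √(s_p²·(1/14+1/25)) = 1.4974
t = (57.500−56.280)/1.4974 = 0.8147
df = 37

test statistic = 0.815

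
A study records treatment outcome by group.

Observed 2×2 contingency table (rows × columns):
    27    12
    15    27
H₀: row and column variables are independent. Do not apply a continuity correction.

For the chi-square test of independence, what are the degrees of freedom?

df = (r−1)(c−1) = (2−1)·(2−1) = 1

degrees of freedom = 1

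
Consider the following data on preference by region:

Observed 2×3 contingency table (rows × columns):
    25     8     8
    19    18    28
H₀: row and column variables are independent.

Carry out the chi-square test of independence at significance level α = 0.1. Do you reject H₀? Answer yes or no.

Row totals [41, 65], col totals [44, 26, 36], n=106
χ² = (25−17.02)²/17.02 + (8−10.06)²/10.06 + (8−13.92)²/13.92 + (19−26.98)²/26.98 + (18−15.94)²/15.94 + (28−22.08)²/22.08 = 10.9003
df = 2
p-value (upper-tail) = 0.00430
At α=0.1: p < α → reject H₀

reject H₀: yes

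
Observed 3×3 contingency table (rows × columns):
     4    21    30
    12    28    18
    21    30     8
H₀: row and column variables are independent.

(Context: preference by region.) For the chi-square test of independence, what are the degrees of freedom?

degrees of freedom = 4

df = (r−1)(c−1) = (3−1)·(3−1) = 4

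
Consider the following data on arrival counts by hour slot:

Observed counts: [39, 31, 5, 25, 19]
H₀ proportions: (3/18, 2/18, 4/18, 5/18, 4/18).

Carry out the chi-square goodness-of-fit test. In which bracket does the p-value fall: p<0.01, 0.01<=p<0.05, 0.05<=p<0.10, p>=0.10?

n = 119; E_i = n·p_i = [19.83, 13.22, 26.44, 33.06, 26.44]
χ² = (39−19.83)²/19.83 + (31−13.22)²/13.22 + (5−26.44)²/26.44 + (25−33.06)²/33.06 + (19−26.44)²/26.44 = 63.8739
df = 4
p-value (upper-tail) = 0.00000
→ bracket: p<0.01

p-value bracket: p<0.01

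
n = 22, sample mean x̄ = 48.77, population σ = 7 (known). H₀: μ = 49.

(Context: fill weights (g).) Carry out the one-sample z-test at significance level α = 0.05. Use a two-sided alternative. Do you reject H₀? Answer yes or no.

SE = σ/√n = 7/√22 = 1.4924
z = (x̄−μ₀)/SE = (48.77−49)/1.4924 = -0.1541
p-value (two-sided) = 0.87752
At α=0.05: p ≥ α → fail to reject H₀

reject H₀: no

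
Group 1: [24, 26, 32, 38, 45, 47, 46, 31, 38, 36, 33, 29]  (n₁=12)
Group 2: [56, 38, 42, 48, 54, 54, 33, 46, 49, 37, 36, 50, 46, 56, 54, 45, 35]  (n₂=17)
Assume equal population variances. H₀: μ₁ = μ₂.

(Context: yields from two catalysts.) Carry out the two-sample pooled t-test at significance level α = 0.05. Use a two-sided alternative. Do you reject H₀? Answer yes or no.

reject H₀: yes

x̄₁=35.417, s₁=7.681, n₁=12
x̄₂=45.824, s₂=7.796, n₂=17
s_p² = [11·7.681² + 16·7.796²]/27 = 60.0514
SE = √(s_p²·(1/12+1/17)) = 2.9218
t = (35.417−45.824)/2.9218 = -3.5618
df = 27
p-value (two-sided) = 0.00139
At α=0.05: p < α → reject H₀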